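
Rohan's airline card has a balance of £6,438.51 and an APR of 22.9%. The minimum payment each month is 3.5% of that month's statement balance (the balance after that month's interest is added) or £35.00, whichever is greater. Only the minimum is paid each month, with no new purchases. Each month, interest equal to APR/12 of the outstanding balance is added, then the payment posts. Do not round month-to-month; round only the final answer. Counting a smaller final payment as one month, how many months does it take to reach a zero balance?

153 months

Monthly rate r = 22.9%/12 = 1.90833% = 0.0190833.
While 3.5% of the post-interest balance exceeds £35.00, each month B ← (B·(1+r))·(1 − 0.035), i.e. B shrinks by the factor (1+r)·0.965 = 0.98342.
This holds for months 1–113. Entering month 114 the balance is £972.90; 3.5% of the post-interest balance is now below £35.00, so the flat £35.00 minimum applies from here.
From month 114 a fixed £35.00 at rate r clears £972.90 in 40 more payments. Total: 113 + 40 = 153 months.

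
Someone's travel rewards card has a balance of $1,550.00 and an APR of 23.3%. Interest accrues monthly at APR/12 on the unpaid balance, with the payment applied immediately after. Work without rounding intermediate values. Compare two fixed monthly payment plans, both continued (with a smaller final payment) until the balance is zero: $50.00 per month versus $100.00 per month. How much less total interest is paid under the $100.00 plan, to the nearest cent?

Monthly rate r = 23.3%/12 = 1.94167% = 0.0194167.
At $50.00/mo: n = ⌈−ln(1 − rB₀/P)/ln(1+r)⌉ = 48 payments (last $44.91); total interest = total paid − $1,550.00 = $844.91.
At $100.00/mo: 19 payments (last $62.08); total interest $312.08.
Interest saved = $844.91 − $312.08 = $532.83.

$532.83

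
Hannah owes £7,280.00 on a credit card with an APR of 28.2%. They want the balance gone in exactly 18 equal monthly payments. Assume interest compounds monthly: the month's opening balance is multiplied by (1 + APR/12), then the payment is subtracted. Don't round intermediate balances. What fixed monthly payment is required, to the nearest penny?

£500.66

Monthly rate r = 28.2%/12 = 2.35% = 0.0235.
Level-payment amortization: P = B₀·r / (1 − (1+r)^(−n)) = 7280.00·0.0235 / (1 − 1.0235^(−18)).
Denominator 1 − (1+r)^(−18) = 0.341707732.
P = 171.08 / 0.341707732 ≈ 500.66.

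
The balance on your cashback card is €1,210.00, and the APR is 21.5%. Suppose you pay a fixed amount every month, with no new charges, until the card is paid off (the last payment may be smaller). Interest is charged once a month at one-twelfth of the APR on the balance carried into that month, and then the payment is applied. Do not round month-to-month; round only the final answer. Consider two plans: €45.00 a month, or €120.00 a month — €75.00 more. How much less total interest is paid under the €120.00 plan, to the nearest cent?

€319.03

Monthly rate r = 21.5%/12 = 1.79167% = 0.0179167.
At €45.00/mo: n = ⌈−ln(1 − rB₀/P)/ln(1+r)⌉ = 38 payments (last €0.68); total interest = total paid − €1,210.00 = €455.68.
At €120.00/mo: 12 payments (last €26.65); total interest €136.65.
Interest saved = €455.68 − €136.65 = €319.03.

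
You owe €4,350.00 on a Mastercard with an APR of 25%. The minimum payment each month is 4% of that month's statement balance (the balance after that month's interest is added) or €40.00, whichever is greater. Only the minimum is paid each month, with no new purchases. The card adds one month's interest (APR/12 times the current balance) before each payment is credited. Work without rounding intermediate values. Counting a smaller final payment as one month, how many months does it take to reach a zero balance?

Monthly rate r = 25%/12 = 2.08333% = 0.0208333.
While 4% of the post-interest balance exceeds €40.00, each month B ← (B·(1+r))·(1 − 0.04), i.e. B shrinks by the factor (1+r)·0.96 = 0.98.
This holds for months 1–74. Entering month 75 the balance is €975.48; 4% of the post-interest balance is now below €40.00, so the flat €40.00 minimum applies from here.
From month 75 a fixed €40.00 at rate r clears €975.48 in 35 more payments. Total: 74 + 35 = 109 months.

109 months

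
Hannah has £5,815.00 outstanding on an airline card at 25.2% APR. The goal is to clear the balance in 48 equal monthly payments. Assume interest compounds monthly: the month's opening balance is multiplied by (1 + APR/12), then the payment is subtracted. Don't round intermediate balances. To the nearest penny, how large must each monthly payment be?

£193.46

Monthly rate r = 25.2%/12 = 2.1% = 0.021.
Level-payment amortization: P = B₀·r / (1 − (1+r)^(−n)) = 5815.00·0.021 / (1 − 1.021^(−48)).
Denominator 1 − (1+r)^(−48) = 0.631222531.
P = 122.115 / 0.631222531 ≈ 193.46.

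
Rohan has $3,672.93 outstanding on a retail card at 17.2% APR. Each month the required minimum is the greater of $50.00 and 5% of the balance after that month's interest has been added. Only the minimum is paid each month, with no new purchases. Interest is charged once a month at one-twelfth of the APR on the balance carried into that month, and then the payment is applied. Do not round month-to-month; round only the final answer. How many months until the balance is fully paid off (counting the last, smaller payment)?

59 months

Monthly rate r = 17.2%/12 = 1.43333% = 0.0143333.
While 5% of the post-interest balance exceeds $50.00, each month B ← (B·(1+r))·(1 − 0.05), i.e. B shrinks by the factor (1+r)·0.95 = 0.96362.
This holds for months 1–36. Entering month 37 the balance is $967.31; 5% of the post-interest balance is now below $50.00, so the flat $50.00 minimum applies from here.
From month 37 a fixed $50.00 at rate r clears $967.31 in 23 more payments. Total: 36 + 23 = 59 months.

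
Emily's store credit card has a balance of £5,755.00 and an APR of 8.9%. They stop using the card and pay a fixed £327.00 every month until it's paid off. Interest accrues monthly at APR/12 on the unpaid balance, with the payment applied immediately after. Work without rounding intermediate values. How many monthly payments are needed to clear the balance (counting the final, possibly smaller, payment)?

Monthly rate r = 8.9%/12 = 0.741667% = 0.00741667.
Recurrence: B ← B·(1+r) − £327.00.
Month 1: interest £42.68; balance after payment £5,470.68.
Month 2: interest £40.57; balance after payment £5,184.26.
Closed form: n = −ln(1 − rB₀/P)/ln(1+r) = −ln(0.86947)/ln(1.00742) ≈ 18.929, so the balance reaches zero during payment 19.

19 payments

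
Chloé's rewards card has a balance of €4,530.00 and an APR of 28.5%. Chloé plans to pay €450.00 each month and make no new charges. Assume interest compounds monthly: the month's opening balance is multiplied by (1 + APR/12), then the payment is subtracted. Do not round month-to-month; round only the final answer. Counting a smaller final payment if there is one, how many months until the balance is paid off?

Monthly rate r = 28.5%/12 = 2.375% = 0.02375.
Recurrence: B ← B·(1+r) − €450.00.
Month 1: interest €107.59; balance after payment €4,187.59.
Month 2: interest €99.46; balance after payment €3,837.04.
Closed form: n = −ln(1 − rB₀/P)/ln(1+r) = −ln(0.76092)/ln(1.02375) ≈ 11.641, so the balance reaches zero during payment 12.

12 months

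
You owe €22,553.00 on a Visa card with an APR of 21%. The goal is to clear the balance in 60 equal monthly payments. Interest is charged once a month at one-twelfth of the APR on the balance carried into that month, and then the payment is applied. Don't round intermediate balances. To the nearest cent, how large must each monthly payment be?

Monthly rate r = 21%/12 = 1.75% = 0.0175.
Level-payment amortization: P = B₀·r / (1 − (1+r)^(−n)) = 22553.00·0.0175 / (1 − 1.0175^(−60)).
Denominator 1 − (1+r)^(−60) = 0.646869747.
P = 394.678 / 0.646869747 ≈ 610.13.

€610.13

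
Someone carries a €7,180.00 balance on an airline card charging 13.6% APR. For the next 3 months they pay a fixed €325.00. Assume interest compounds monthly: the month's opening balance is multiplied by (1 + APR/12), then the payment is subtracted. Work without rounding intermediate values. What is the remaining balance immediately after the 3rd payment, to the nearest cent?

€6,440.81

Monthly rate r = 13.6%/12 = 1.13333% = 0.0113333.
Each month: B ← B·(1+r) − €325.00.
Month 1: interest €81.37; balance after payment €6,936.37.
Month 2: interest €78.61; balance after payment €6,689.99.
Month 3: interest €75.82; balance after payment €6,440.81.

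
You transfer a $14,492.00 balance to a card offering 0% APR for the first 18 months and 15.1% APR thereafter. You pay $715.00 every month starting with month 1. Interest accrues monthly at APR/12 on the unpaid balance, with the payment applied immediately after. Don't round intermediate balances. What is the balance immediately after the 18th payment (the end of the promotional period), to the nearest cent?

$1,622.00

Promo months 1–18 at r₀ = 0%/12 = 0; months 19+ at r₁ = 15.1%/12 = 0.0125833.
After month 18 (no interest yet): B = $14,492.00 − 18·$715.00 = $1,622.00.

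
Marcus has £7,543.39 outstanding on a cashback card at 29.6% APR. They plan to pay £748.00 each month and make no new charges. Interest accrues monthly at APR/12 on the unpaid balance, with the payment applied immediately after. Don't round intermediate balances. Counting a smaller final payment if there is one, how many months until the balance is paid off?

Monthly rate r = 29.6%/12 = 2.46667% = 0.0246667.
Recurrence: B ← B·(1+r) − £748.00.
Month 1: interest £186.07; balance after payment £6,981.46.
Month 2: interest £172.21; balance after payment £6,405.67.
Closed form: n = −ln(1 − rB₀/P)/ln(1+r) = −ln(0.75124)/ln(1.02467) ≈ 11.738, so the balance reaches zero during payment 12.

12 payments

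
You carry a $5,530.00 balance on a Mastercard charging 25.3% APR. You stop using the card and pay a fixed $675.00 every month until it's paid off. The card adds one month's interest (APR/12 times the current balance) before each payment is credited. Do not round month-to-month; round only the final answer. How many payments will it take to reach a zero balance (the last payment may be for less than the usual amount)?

10 payments

Monthly rate r = 25.3%/12 = 2.10833% = 0.0210833.
Recurrence: B ← B·(1+r) − $675.00.
Month 1: interest $116.59; balance after payment $4,971.59.
Month 2: interest $104.82; balance after payment $4,401.41.
Closed form: n = −ln(1 − rB₀/P)/ln(1+r) = −ln(0.82727)/ln(1.02108) ≈ 9.088, so the balance reaches zero during payment 10.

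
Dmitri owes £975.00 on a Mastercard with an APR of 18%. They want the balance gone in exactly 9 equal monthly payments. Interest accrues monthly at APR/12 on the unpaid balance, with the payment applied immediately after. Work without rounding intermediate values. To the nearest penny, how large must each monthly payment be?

Monthly rate r = 18%/12 = 1.5% = 0.015.
Level-payment amortization: P = B₀·r / (1 − (1+r)^(−n)) = 975.00·0.015 / (1 − 1.015^(−9)).
Denominator 1 − (1+r)^(−9) = 0.12540776.
P = 14.625 / 0.12540776 ≈ 116.62.

£116.62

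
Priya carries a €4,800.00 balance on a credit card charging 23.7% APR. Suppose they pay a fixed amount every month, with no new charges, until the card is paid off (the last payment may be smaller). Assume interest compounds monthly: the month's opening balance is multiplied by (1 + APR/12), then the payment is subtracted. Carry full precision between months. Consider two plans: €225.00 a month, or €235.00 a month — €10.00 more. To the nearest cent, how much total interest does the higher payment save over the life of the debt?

€86.45

Monthly rate r = 23.7%/12 = 1.975% = 0.01975.
At €225.00/mo: n = ⌈−ln(1 − rB₀/P)/ln(1+r)⌉ = 28 payments (last €218.38); total interest = total paid − €4,800.00 = €1,493.38.
At €235.00/mo: 27 payments (last €96.93); total interest €1,406.93.
Interest saved = €1,493.38 − €1,406.93 = €86.45.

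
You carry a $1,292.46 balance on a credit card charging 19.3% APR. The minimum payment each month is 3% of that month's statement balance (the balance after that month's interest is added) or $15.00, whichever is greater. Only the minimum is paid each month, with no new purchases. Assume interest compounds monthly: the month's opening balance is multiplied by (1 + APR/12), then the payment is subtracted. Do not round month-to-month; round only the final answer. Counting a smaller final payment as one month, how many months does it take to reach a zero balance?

Monthly rate r = 19.3%/12 = 1.60833% = 0.0160833.
While 3% of the post-interest balance exceeds $15.00, each month B ← (B·(1+r))·(1 − 0.03), i.e. B shrinks by the factor (1+r)·0.97 = 0.9856.
This holds for months 1–67. Entering month 68 the balance is $489.09; 3% of the post-interest balance is now below $15.00, so the flat $15.00 minimum applies from here.
From month 68 a fixed $15.00 at rate r clears $489.09 in 47 more payments. Total: 67 + 47 = 114 months.

114 months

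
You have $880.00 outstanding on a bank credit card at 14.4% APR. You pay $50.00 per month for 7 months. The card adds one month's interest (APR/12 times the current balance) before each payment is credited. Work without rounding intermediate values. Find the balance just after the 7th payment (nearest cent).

$593.78

Monthly rate r = 14.4%/12 = 1.2% = 0.012.
Each month: B ← B·(1+r) − $50.00.
Month 1: interest $10.56; balance after payment $840.56.
Month 2: interest $10.09; balance after payment $800.65.
Month 3: interest $9.61; balance after payment $760.25.
Month 4: interest $9.12; balance after payment $719.38.
Month 5: interest $8.63; balance after payment $678.01.
Month 6: interest $8.14; balance after payment $636.15.
Month 7: interest $7.63; balance after payment $593.78.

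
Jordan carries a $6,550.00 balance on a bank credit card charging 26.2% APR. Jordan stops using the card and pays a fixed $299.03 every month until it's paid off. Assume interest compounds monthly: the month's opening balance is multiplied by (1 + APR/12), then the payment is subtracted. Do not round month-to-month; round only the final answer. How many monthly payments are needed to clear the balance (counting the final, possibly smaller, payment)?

Monthly rate r = 26.2%/12 = 2.18333% = 0.0218333.
Recurrence: B ← B·(1+r) − $299.03.
Month 1: interest $143.01; balance after payment $6,393.98.
Month 2: interest $139.60; balance after payment $6,234.55.
Closed form: n = −ln(1 − rB₀/P)/ln(1+r) = −ln(0.52176)/ln(1.02183) ≈ 30.120, so the balance reaches zero during payment 31.

31 months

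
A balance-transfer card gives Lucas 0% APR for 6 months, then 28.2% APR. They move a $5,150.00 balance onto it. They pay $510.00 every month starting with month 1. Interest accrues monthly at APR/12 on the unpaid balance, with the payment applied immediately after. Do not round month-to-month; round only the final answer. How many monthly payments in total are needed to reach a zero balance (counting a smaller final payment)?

Promo months 1–6 at r₀ = 0%/12 = 0; months 7+ at r₁ = 28.2%/12 = 0.0235.
After month 6 (no interest yet): B = $5,150.00 − 6·$510.00 = $2,090.00.
Then at r₁ with $510.00/mo: n₂ = −ln(1 − r₁·B/P)/ln(1+r₁) ≈ 4.36 → 5 more payments.

11 months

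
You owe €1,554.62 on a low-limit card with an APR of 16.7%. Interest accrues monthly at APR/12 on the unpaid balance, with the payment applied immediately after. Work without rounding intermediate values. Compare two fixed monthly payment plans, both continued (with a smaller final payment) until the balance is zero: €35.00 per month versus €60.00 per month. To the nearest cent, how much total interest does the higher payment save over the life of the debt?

€496.53

Monthly rate r = 16.7%/12 = 1.39167% = 0.0139167.
At €35.00/mo: n = ⌈−ln(1 − rB₀/P)/ln(1+r)⌉ = 70 payments (last €23.07); total interest = total paid − €1,554.62 = €883.45.
At €60.00/mo: 33 payments (last €21.54); total interest €386.92.
Interest saved = €883.45 − €386.92 = €496.53.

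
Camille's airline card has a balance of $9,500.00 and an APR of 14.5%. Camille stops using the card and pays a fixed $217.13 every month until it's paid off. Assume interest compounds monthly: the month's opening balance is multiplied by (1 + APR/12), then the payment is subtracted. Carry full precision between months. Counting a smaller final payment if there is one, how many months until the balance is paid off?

63 payments

Monthly rate r = 14.5%/12 = 1.20833% = 0.0120833.
Recurrence: B ← B·(1+r) − $217.13.
Month 1: interest $114.79; balance after payment $9,397.66.
Month 2: interest $113.56; balance after payment $9,294.09.
Closed form: n = −ln(1 − rB₀/P)/ln(1+r) = −ln(0.47132)/ln(1.01208) ≈ 62.627, so the balance reaches zero during payment 63.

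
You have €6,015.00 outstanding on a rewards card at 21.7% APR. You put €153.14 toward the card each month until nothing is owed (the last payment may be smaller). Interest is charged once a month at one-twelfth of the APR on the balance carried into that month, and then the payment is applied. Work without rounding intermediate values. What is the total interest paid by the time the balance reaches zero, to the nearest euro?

€4,571

Monthly rate r = 21.7%/12 = 1.80833% = 0.0180833.
Payoff takes n = ⌈−ln(1 − rB₀/P)/ln(1+r)⌉ = ⌈69.124⌉ = 70 payments; the last is €19.07.
Total paid = 69·€153.14 + €19.07 = €10,585.73.
Total interest = total paid − principal = €10,585.73 − €6,015.00 = €4,570.73.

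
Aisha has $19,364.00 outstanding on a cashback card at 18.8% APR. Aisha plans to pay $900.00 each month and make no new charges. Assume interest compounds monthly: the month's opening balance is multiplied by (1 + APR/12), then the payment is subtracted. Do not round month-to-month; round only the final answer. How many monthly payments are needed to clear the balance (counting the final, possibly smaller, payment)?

Monthly rate r = 18.8%/12 = 1.56667% = 0.0156667.
Recurrence: B ← B·(1+r) − $900.00.
Month 1: interest $303.37; balance after payment $18,767.37.
Month 2: interest $294.02; balance after payment $18,161.39.
Closed form: n = −ln(1 − rB₀/P)/ln(1+r) = −ln(0.66292)/ln(1.01567) ≈ 26.445, so the balance reaches zero during payment 27.

27 payments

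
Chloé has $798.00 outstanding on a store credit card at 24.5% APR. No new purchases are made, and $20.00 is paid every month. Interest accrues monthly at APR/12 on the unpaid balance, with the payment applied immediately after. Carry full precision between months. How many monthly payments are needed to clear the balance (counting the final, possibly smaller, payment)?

Monthly rate r = 24.5%/12 = 2.04167% = 0.0204167.
Recurrence: B ← B·(1+r) − $20.00.
Month 1: interest $16.29; balance after payment $794.29.
Month 2: interest $16.22; balance after payment $790.51.
Closed form: n = −ln(1 − rB₀/P)/ln(1+r) = −ln(0.18537)/ln(1.02042) ≈ 83.389, so the balance reaches zero during payment 84.

84 months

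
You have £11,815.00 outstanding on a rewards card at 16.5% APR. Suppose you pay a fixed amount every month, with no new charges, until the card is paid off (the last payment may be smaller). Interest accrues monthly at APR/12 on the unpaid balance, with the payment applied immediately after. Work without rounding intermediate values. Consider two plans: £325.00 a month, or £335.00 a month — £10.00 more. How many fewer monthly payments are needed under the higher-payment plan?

Monthly rate r = 16.5%/12 = 1.375% = 0.01375.
At £325.00/mo: n = ⌈−ln(1 − rB₀/P)/ln(1+r)⌉ = 51 payments (last £239.88); total interest = total paid − £11,815.00 = £4,674.88.
At £335.00/mo: 49 payments (last £196.21); total interest £4,461.21.
Payments saved = 51 − 49 = 2.

2 fewer payments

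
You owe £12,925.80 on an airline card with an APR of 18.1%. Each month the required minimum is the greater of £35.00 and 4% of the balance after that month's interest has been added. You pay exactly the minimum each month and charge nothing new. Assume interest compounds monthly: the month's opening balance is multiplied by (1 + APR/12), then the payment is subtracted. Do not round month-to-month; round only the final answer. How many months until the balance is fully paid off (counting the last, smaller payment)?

Monthly rate r = 18.1%/12 = 1.50833% = 0.0150833.
While 4% of the post-interest balance exceeds £35.00, each month B ← (B·(1+r))·(1 − 0.04), i.e. B shrinks by the factor (1+r)·0.96 = 0.97448.
This holds for months 1–105. Entering month 106 the balance is £856.28; 4% of the post-interest balance is now below £35.00, so the flat £35.00 minimum applies from here.
From month 106 a fixed £35.00 at rate r clears £856.28 in 31 more payments. Total: 105 + 31 = 136 months.

136 months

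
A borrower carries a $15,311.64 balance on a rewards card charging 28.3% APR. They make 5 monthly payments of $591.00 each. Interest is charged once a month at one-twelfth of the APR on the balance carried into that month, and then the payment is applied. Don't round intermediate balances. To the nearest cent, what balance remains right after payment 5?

$14,106.63

Monthly rate r = 28.3%/12 = 2.35833% = 0.0235833.
Each month: B ← B·(1+r) − $591.00.
Month 1: interest $361.10; balance after payment $15,081.74.
Month 2: interest $355.68; balance after payment $14,846.42.
Month 3: interest $350.13; balance after payment $14,605.55.
Month 4: interest $344.45; balance after payment $14,358.99.
Month 5: interest $338.63; balance after payment $14,106.63.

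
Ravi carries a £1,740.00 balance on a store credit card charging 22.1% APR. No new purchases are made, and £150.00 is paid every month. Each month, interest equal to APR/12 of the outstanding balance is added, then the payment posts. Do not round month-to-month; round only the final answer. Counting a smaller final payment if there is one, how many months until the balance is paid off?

Monthly rate r = 22.1%/12 = 1.84167% = 0.0184167.
Recurrence: B ← B·(1+r) − £150.00.
Month 1: interest £32.05; balance after payment £1,622.05.
Month 2: interest £29.87; balance after payment £1,501.92.
Closed form: n = −ln(1 − rB₀/P)/ln(1+r) = −ln(0.78637)/ln(1.01842) ≈ 13.170, so the balance reaches zero during payment 14.

14 months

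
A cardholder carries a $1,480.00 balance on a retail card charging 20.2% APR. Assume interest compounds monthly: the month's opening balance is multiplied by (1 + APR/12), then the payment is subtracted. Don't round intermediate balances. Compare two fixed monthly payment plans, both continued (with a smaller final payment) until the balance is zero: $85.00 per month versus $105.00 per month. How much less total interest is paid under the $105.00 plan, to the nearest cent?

Monthly rate r = 20.2%/12 = 1.68333% = 0.0168333.
At $85.00/mo: n = ⌈−ln(1 − rB₀/P)/ln(1+r)⌉ = 21 payments (last $66.31); total interest = total paid − $1,480.00 = $286.31.
At $105.00/mo: 17 payments (last $23.80); total interest $223.80.
Interest saved = $286.31 − $223.80 = $62.51.

$62.51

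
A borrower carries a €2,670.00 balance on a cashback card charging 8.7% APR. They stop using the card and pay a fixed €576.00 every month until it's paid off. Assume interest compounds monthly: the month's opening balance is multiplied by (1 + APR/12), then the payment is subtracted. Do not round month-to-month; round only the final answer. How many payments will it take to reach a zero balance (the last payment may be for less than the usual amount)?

Monthly rate r = 8.7%/12 = 0.725% = 0.00725.
Recurrence: B ← B·(1+r) − €576.00.
Month 1: interest €19.36; balance after payment €2,113.36.
Month 2: interest €15.32; balance after payment €1,552.68.
Month 3: interest €11.26; balance after payment €987.94.
Month 4: interest €7.16; balance after payment €419.10.
Month 5: interest €3.04; balance after payment €0.00.

5 payments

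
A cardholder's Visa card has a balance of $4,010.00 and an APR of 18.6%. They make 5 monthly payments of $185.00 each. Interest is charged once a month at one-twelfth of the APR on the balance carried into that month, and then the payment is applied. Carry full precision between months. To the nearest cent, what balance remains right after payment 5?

Monthly rate r = 18.6%/12 = 1.55% = 0.0155.
Each month: B ← B·(1+r) − $185.00.
Month 1: interest $62.16; balance after payment $3,887.16.
Month 2: interest $60.25; balance after payment $3,762.41.
Month 3: interest $58.32; balance after payment $3,635.72.
Month 4: interest $56.35; balance after payment $3,507.08.
Month 5: interest $54.36; balance after payment $3,376.44.

$3,376.44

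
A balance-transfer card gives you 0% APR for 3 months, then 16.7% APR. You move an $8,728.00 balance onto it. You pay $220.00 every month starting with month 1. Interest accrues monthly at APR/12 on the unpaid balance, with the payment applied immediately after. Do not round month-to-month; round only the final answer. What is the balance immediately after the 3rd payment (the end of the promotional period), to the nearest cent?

$8,068.00

Promo months 1–3 at r₀ = 0%/12 = 0; months 4+ at r₁ = 16.7%/12 = 0.0139167.
After month 3 (no interest yet): B = $8,728.00 − 3·$220.00 = $8,068.00.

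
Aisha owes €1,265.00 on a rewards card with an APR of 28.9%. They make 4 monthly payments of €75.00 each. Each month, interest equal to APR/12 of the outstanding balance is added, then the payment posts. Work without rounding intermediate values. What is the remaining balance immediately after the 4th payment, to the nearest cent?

Monthly rate r = 28.9%/12 = 2.40833% = 0.0240833.
Each month: B ← B·(1+r) − €75.00.
Month 1: interest €30.47; balance after payment €1,220.47.
Month 2: interest €29.39; balance after payment €1,174.86.
Month 3: interest €28.29; balance after payment €1,128.15.
Month 4: interest €27.17; balance after payment €1,080.32.

€1,080.32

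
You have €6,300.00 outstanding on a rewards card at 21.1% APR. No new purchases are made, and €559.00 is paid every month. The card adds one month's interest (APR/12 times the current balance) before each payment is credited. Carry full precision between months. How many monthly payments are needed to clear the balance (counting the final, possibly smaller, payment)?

13 payments

Monthly rate r = 21.1%/12 = 1.75833% = 0.0175833.
Recurrence: B ← B·(1+r) − €559.00.
Month 1: interest €110.78; balance after payment €5,851.77.
Month 2: interest €102.89; balance after payment €5,395.67.
Closed form: n = −ln(1 − rB₀/P)/ln(1+r) = −ln(0.80183)/ln(1.01758) ≈ 12.671, so the balance reaches zero during payment 13.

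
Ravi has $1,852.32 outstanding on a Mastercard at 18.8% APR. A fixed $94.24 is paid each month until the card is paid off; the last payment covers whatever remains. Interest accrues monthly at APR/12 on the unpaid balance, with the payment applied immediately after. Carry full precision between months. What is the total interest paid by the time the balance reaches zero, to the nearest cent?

Monthly rate r = 18.8%/12 = 1.56667% = 0.0156667.
Payoff takes n = ⌈−ln(1 − rB₀/P)/ln(1+r)⌉ = ⌈23.678⌉ = 24 payments; the last is $64.02.
Total paid = 23·$94.24 + $64.02 = $2,231.54.
Total interest = total paid − principal = $2,231.54 − $1,852.32 = $379.22.

$379.22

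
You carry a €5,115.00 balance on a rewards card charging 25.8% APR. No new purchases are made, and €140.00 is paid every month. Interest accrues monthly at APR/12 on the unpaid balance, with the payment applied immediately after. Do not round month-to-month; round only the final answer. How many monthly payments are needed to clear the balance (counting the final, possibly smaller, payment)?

73 payments

Monthly rate r = 25.8%/12 = 2.15% = 0.0215.
Recurrence: B ← B·(1+r) − €140.00.
Month 1: interest €109.97; balance after payment €5,084.97.
Month 2: interest €109.33; balance after payment €5,054.30.
Closed form: n = −ln(1 − rB₀/P)/ln(1+r) = −ln(0.21448)/ln(1.0215) ≈ 72.373, so the balance reaches zero during payment 73.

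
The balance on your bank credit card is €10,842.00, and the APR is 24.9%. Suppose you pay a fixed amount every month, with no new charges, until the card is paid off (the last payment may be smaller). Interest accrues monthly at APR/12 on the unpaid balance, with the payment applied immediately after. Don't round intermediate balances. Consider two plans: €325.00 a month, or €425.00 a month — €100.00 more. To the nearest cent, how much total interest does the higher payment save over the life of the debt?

€3,051.71

Monthly rate r = 24.9%/12 = 2.075% = 0.02075.
At €325.00/mo: n = ⌈−ln(1 − rB₀/P)/ln(1+r)⌉ = 58 payments (last €123.01); total interest = total paid − €10,842.00 = €7,806.01.
At €425.00/mo: 37 payments (last €296.30); total interest €4,754.30.
Interest saved = €7,806.01 − €4,754.30 = €3,051.71.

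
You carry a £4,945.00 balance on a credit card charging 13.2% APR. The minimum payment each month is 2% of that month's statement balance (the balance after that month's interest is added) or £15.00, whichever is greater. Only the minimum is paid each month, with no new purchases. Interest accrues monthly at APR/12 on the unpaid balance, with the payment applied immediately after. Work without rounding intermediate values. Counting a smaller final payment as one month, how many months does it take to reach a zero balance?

Monthly rate r = 13.2%/12 = 1.1% = 0.011.
While 2% of the post-interest balance exceeds £15.00, each month B ← (B·(1+r))·(1 − 0.02), i.e. B shrinks by the factor (1+r)·0.98 = 0.99078.
This holds for months 1–205. Entering month 206 the balance is £740.46; 2% of the post-interest balance is now below £15.00, so the flat £15.00 minimum applies from here.
From month 206 a fixed £15.00 at rate r clears £740.46 in 72 more payments. Total: 205 + 72 = 277 months.

277 months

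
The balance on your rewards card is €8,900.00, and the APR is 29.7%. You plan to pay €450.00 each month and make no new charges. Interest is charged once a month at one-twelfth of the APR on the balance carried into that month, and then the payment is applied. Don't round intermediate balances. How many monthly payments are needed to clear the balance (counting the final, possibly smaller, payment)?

Monthly rate r = 29.7%/12 = 2.475% = 0.02475.
Recurrence: B ← B·(1+r) − €450.00.
Month 1: interest €220.27; balance after payment €8,670.27.
Month 2: interest €214.59; balance after payment €8,434.86.
Closed form: n = −ln(1 − rB₀/P)/ln(1+r) = −ln(0.5105)/ln(1.02475) ≈ 27.501, so the balance reaches zero during payment 28.

28 months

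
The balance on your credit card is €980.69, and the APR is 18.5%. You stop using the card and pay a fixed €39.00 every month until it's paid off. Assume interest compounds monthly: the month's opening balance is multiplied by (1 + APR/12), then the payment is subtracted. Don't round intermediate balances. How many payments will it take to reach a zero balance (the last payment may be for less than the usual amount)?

Monthly rate r = 18.5%/12 = 1.54167% = 0.0154167.
Recurrence: B ← B·(1+r) − €39.00.
Month 1: interest €15.12; balance after payment €956.81.
Month 2: interest €14.75; balance after payment €932.56.
Closed form: n = −ln(1 − rB₀/P)/ln(1+r) = −ln(0.61233)/ln(1.01542) ≈ 32.059, so the balance reaches zero during payment 33.

33 months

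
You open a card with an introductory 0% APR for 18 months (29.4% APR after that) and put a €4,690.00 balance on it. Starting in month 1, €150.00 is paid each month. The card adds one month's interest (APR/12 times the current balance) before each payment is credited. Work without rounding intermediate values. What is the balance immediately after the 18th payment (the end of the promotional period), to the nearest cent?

€1,990.00

Promo months 1–18 at r₀ = 0%/12 = 0; months 19+ at r₁ = 29.4%/12 = 0.0245.
After month 18 (no interest yet): B = €4,690.00 − 18·€150.00 = €1,990.00.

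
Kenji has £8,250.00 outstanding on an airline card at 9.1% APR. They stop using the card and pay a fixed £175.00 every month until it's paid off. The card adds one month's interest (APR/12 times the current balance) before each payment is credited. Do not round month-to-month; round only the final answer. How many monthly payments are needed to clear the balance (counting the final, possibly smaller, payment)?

Monthly rate r = 9.1%/12 = 0.758333% = 0.00758333.
Recurrence: B ← B·(1+r) − £175.00.
Month 1: interest £62.56; balance after payment £8,137.56.
Month 2: interest £61.71; balance after payment £8,024.27.
Closed form: n = −ln(1 − rB₀/P)/ln(1+r) = −ln(0.6425)/ln(1.00758) ≈ 58.558, so the balance reaches zero during payment 59.

59 payments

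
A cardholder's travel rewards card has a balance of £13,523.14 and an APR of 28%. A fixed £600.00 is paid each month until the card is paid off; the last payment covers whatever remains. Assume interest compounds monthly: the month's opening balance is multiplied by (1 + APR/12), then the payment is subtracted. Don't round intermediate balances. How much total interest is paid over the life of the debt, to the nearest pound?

£5,893

Monthly rate r = 28%/12 = 2.33333% = 0.0233333.
Payoff takes n = ⌈−ln(1 − rB₀/P)/ln(1+r)⌉ = ⌈32.358⌉ = 33 payments; the last is £216.15.
Total paid = 32·£600.00 + £216.15 = £19,416.15.
Total interest = total paid − principal = £19,416.15 − £13,523.14 = £5,893.01.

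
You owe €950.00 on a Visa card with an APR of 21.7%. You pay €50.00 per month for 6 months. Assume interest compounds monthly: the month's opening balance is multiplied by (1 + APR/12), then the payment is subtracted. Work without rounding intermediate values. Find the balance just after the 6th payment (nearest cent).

€743.95

Monthly rate r = 21.7%/12 = 1.80833% = 0.0180833.
Each month: B ← B·(1+r) − €50.00.
Month 1: interest €17.18; balance after payment €917.18.
Month 2: interest €16.59; balance after payment €883.76.
Month 3: interest €15.98; balance after payment €849.75.
Month 4: interest €15.37; balance after payment €815.11.
Month 5: interest €14.74; balance after payment €779.85.
Month 6: interest €14.10; balance after payment €743.95.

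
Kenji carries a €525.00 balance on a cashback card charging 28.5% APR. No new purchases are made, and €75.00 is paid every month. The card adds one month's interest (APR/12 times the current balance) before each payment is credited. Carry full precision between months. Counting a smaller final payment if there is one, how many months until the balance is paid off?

Monthly rate r = 28.5%/12 = 2.375% = 0.02375.
Recurrence: B ← B·(1+r) − €75.00.
Month 1: interest €12.47; balance after payment €462.47.
Month 2: interest €10.98; balance after payment €398.45.
Closed form: n = −ln(1 − rB₀/P)/ln(1+r) = −ln(0.83375)/ln(1.02375) ≈ 7.746, so the balance reaches zero during payment 8.

8 payments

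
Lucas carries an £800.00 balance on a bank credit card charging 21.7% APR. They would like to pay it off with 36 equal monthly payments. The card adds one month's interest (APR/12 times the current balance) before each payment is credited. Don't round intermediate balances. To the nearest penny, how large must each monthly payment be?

Monthly rate r = 21.7%/12 = 1.80833% = 0.0180833.
Level-payment amortization: P = B₀·r / (1 − (1+r)^(−n)) = 800.00·0.0180833 / (1 − 1.01808^(−36)).
Denominator 1 − (1+r)^(−36) = 0.475433928.
P = 14.4667 / 0.475433928 ≈ 30.43.

£30.43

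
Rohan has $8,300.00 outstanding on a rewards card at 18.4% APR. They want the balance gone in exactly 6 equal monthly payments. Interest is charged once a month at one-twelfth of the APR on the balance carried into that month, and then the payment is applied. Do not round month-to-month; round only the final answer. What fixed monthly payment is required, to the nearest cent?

Monthly rate r = 18.4%/12 = 1.53333% = 0.0153333.
Level-payment amortization: P = B₀·r / (1 − (1+r)^(−n)) = 8300.00·0.0153333 / (1 − 1.01533^(−6)).
Denominator 1 − (1+r)^(−6) = 0.0872577916.
P = 127.267 / 0.0872577916 ≈ 1458.51.

$1,458.51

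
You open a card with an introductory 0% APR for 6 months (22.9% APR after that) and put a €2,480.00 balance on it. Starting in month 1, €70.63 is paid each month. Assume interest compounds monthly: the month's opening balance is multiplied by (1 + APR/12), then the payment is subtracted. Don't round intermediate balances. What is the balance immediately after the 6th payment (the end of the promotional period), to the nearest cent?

Promo months 1–6 at r₀ = 0%/12 = 0; months 7+ at r₁ = 22.9%/12 = 0.0190833.
After month 6 (no interest yet): B = €2,480.00 − 6·€70.63 = €2,056.22.

€2,056.22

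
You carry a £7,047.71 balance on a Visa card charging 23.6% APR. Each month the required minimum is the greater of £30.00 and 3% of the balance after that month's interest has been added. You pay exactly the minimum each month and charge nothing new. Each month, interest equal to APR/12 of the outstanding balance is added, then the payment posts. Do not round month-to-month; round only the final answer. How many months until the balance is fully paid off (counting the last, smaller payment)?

Monthly rate r = 23.6%/12 = 1.96667% = 0.0196667.
While 3% of the post-interest balance exceeds £30.00, each month B ← (B·(1+r))·(1 − 0.03), i.e. B shrinks by the factor (1+r)·0.97 = 0.98908.
This holds for months 1–180. Entering month 181 the balance is £975.98; 3% of the post-interest balance is now below £30.00, so the flat £30.00 minimum applies from here.
From month 181 a fixed £30.00 at rate r clears £975.98 in 53 more payments. Total: 180 + 53 = 233 months.

233 months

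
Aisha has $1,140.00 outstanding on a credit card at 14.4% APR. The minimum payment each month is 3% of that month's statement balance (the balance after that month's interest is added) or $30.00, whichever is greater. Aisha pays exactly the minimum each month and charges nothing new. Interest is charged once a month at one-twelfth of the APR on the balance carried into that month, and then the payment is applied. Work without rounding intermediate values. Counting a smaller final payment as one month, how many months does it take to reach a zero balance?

50 months

Monthly rate r = 14.4%/12 = 1.2% = 0.012.
While 3% of the post-interest balance exceeds $30.00, each month B ← (B·(1+r))·(1 − 0.03), i.e. B shrinks by the factor (1+r)·0.97 = 0.98164.
This holds for months 1–8. Entering month 9 the balance is $982.93; 3% of the post-interest balance is now below $30.00, so the flat $30.00 minimum applies from here.
From month 9 a fixed $30.00 at rate r clears $982.93 in 42 more payments. Total: 8 + 42 = 50 months.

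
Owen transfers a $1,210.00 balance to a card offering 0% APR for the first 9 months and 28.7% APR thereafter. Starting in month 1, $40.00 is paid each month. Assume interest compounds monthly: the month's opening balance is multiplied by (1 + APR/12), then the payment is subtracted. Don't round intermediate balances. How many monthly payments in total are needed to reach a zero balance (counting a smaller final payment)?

Promo months 1–9 at r₀ = 0%/12 = 0; months 10+ at r₁ = 28.7%/12 = 0.0239167.
After month 9 (no interest yet): B = $1,210.00 − 9·$40.00 = $850.00.
Then at r₁ with $40.00/mo: n₂ = −ln(1 − r₁·B/P)/ln(1+r₁) ≈ 30.03 → 31 more payments.

40 payments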